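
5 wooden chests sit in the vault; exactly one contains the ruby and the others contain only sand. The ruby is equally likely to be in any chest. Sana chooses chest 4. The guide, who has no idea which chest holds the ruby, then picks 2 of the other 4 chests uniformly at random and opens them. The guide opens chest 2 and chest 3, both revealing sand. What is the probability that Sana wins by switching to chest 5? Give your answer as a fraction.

1/3

Apply Bayes' rule, conditioning on where the ruby actually is.
If it is in any of chests 1, 4, and 5 (prior 1/5 each): the guide picks exactly this set with probability 1/6 regardless, and none is the prize; weight (1/5)·(1/6) = 1/30 each.
If it is in either of chests 2 and 3 (prior 1/5 each): that chest was opened and seen not to hold the prize — ruled out; weight (1/5)·0 = 0 each.
The weights sum to 1/10.
So P(the ruby in chest 5 | the guide opened chest 2 and chest 3) = (1/30) / (1/10) = 1/3.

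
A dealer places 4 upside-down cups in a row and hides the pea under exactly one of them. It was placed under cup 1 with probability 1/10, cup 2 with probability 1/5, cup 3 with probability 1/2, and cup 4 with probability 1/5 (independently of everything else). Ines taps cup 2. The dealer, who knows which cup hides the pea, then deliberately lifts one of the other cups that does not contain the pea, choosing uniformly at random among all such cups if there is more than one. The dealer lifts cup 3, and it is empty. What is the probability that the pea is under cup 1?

Consider each possible location of the pea in turn.
If it is under cup 1 (prior 1/10): the dealer has 2 equally likely choices, so probability 1/2; weight (1/10)·(1/2) = 1/20.
If it is under cup 2 (prior 1/5): the dealer has 3 equally likely choices, so probability 1/3; weight (1/5)·(1/3) = 1/15.
If it is under cup 3 (prior 1/2): the dealer opened cup 3, so this case is ruled out; weight (1/2)·0 = 0.
If it is under cup 4 (prior 1/5): the dealer has 2 equally likely choices, so probability 1/2; weight (1/5)·(1/2) = 1/10.
The weights sum to 13/60.
So P(the pea under cup 1 | the dealer opened cup 3) = (1/20) / (13/60) = 3/13.

3/13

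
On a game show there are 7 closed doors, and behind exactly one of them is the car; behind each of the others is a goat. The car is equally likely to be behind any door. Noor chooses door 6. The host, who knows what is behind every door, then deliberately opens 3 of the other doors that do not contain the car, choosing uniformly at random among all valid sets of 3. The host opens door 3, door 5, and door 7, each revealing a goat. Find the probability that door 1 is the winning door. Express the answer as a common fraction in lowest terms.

2/7

Apply Bayes' rule, conditioning on where the car actually is.
If it is behind any of doors 1, 2, and 4 (prior 1/7 each): the host has 10 equally likely choices, so probability 1/10; weight (1/7)·(1/10) = 1/70 each.
If it is behind any of doors 3, 5, and 7 (prior 1/7 each): that door was opened and seen not to hold the prize — ruled out; weight (1/7)·0 = 0 each.
If it is behind door 6 (prior 1/7): the host has 20 equally likely choices, so probability 1/20; weight (1/7)·(1/20) = 1/140.
The weights sum to 1/20.
So P(the car behind door 1 | the host opened door 3, door 5, and door 7) = (1/70) / (1/20) = 2/7.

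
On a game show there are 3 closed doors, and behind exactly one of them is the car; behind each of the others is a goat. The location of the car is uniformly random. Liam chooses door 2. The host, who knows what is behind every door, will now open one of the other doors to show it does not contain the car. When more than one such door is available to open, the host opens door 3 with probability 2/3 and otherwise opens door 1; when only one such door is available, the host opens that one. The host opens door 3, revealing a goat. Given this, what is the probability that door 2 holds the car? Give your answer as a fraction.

2/5

Apply Bayes' rule, conditioning on where the car actually is.
If it is behind door 1 (prior 1/3): only door 3 is available, probability 1; weight (1/3)·1 = 1/3.
If it is behind door 2 (prior 1/3): door 3 is available, opened with probability 2/3; weight (1/3)·(2/3) = 2/9.
If it is behind door 3 (prior 1/3): the host opened door 3, so this case is ruled out; weight (1/3)·0 = 0.
The weights sum to 5/9.
So P(the car behind door 2 | the host opened door 3) = (2/9) / (5/9) = 2/5.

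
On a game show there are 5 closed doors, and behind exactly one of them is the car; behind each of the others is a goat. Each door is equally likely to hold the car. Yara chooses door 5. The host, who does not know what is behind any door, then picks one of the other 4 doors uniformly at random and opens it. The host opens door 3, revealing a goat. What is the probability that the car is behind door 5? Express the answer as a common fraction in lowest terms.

Condition on the true location of the car.
If it is behind any of doors 1, 2, 4, and 5 (prior 1/5 each): the host picks door 3 with probability 1/4 regardless, and it is not the prize; weight (1/5)·(1/4) = 1/20 each.
If it is behind door 3 (prior 1/5): the host opened door 3, so this case is ruled out; weight (1/5)·0 = 0.
The weights sum to 1/5.
So P(the car behind door 5 | the host opened door 3) = (1/20) / (1/5) = 1/4.

1/4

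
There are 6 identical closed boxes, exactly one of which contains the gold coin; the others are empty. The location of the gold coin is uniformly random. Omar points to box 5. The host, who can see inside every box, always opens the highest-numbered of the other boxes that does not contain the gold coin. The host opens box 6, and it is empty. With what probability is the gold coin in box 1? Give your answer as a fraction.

Condition on the true location of the gold coin.
If it is in any of boxes 1, 2, 3, 4, and 5 (prior 1/6 each): box 6 is the highest-numbered option available, probability 1; weight (1/6)·1 = 1/6 each.
If it is in box 6 (prior 1/6): the host opened box 6, so this case is ruled out; weight (1/6)·0 = 0.
The weights sum to 5/6.
So P(the gold coin in box 1 | the host opened box 6) = (1/6) / (5/6) = 1/5.

1/5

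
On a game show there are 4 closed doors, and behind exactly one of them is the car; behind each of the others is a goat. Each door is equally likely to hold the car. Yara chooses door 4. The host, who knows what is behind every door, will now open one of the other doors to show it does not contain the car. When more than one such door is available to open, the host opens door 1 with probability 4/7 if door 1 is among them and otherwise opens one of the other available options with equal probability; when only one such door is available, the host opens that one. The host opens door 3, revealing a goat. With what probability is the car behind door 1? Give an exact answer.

7/16

Apply Bayes' rule, conditioning on where the car actually is.
If it is behind door 1 (prior 1/4): door 1 holds the prize so is unavailable; the host chooses uniformly among the 2 others, probability 1/2; weight (1/4)·(1/2) = 1/8.
If it is behind door 2 (prior 1/4): door 1 is available but not opened, probability 3/7; weight (1/4)·(3/7) = 3/28.
If it is behind door 3 (prior 1/4): the host opened door 3, so this case is ruled out; weight (1/4)·0 = 0.
If it is behind door 4 (prior 1/4): door 1 is available but not opened; door 3 gets probability (1 − 4/7)/2 = 3/14; weight (1/4)·(3/14) = 3/56.
The weights sum to 2/7.
So P(the car behind door 1 | the host opened door 3) = (1/8) / (2/7) = 7/16.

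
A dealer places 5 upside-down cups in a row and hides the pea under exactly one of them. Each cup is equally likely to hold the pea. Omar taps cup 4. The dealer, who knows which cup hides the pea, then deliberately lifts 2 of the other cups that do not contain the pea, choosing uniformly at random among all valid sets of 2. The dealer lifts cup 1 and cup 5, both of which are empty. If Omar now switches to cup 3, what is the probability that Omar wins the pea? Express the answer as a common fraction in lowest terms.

2/5

Condition on the true location of the pea.
If it is under either of cups 1 and 5 (prior 1/5 each): that cup was opened and seen not to hold the prize — ruled out; weight (1/5)·0 = 0 each.
If it is under either of cups 2 and 3 (prior 1/5 each): the dealer has 3 equally likely choices, so probability 1/3; weight (1/5)·(1/3) = 1/15 each.
If it is under cup 4 (prior 1/5): the dealer has 6 equally likely choices, so probability 1/6; weight (1/5)·(1/6) = 1/30.
The weights sum to 1/6.
So P(the pea under cup 3 | the dealer opened cup 1 and cup 5) = (1/15) / (1/6) = 2/5.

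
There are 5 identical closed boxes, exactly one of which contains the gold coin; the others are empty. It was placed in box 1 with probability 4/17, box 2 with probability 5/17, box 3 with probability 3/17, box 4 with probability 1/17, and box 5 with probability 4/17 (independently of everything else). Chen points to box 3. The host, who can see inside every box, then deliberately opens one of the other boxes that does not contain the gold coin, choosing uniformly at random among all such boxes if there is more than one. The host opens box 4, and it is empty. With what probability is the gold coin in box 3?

9/61

Consider each possible location of the gold coin in turn.
If it is in either of boxes 1 and 5 (prior 4/17 each): the host has 3 equally likely choices, so probability 1/3; weight (4/17)·(1/3) = 4/51 each.
If it is in box 2 (prior 5/17): the host has 3 equally likely choices, so probability 1/3; weight (5/17)·(1/3) = 5/51.
If it is in box 3 (prior 3/17): the host has 4 equally likely choices, so probability 1/4; weight (3/17)·(1/4) = 3/68.
If it is in box 4 (prior 1/17): the host opened box 4, so this case is ruled out; weight (1/17)·0 = 0.
The weights sum to 61/204.
So P(the gold coin in box 3 | the host opened box 4) = (3/68) / (61/204) = 9/61.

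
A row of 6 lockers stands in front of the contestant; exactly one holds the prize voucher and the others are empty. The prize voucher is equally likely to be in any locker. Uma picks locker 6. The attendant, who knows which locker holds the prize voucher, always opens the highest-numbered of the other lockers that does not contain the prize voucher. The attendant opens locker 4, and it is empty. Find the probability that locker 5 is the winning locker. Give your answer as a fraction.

Consider each possible location of the prize voucher in turn.
If it is in any of lockers 1, 2, 3, and 6 (prior 1/6 each): the attendant would have opened locker 5 instead, probability 0; weight (1/6)·0 = 0 each.
If it is in locker 4 (prior 1/6): the attendant opened locker 4, so this case is ruled out; weight (1/6)·0 = 0.
If it is in locker 5 (prior 1/6): locker 4 is the highest-numbered option available, probability 1; weight (1/6)·1 = 1/6.
The weights sum to 1/6.
So P(the prize voucher in locker 5 | the attendant opened locker 4) = (1/6) / (1/6) = 1.

1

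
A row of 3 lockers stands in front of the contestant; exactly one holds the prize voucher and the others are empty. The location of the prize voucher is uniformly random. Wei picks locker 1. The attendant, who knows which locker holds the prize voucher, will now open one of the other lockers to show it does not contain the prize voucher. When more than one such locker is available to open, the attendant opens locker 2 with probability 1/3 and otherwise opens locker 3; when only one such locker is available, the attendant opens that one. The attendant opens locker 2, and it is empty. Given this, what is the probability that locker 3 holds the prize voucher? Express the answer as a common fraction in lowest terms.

Apply Bayes' rule, conditioning on where the prize voucher actually is.
If it is in locker 1 (prior 1/3): locker 2 is available, opened with probability 1/3; weight (1/3)·(1/3) = 1/9.
If it is in locker 2 (prior 1/3): the attendant opened locker 2, so this case is ruled out; weight (1/3)·0 = 0.
If it is in locker 3 (prior 1/3): only locker 2 is available, probability 1; weight (1/3)·1 = 1/3.
The weights sum to 4/9.
So P(the prize voucher in locker 3 | the attendant opened locker 2) = (1/3) / (4/9) = 3/4.

3/4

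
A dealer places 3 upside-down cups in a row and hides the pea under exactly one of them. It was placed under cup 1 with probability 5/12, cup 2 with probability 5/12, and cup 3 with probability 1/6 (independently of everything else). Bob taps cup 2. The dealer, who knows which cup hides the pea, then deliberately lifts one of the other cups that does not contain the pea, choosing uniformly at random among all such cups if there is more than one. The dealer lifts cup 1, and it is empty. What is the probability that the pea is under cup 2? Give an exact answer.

5/9

Apply Bayes' rule, conditioning on where the pea actually is.
If it is under cup 1 (prior 5/12): the dealer opened cup 1, so this case is ruled out; weight (5/12)·0 = 0.
If it is under cup 2 (prior 5/12): the dealer has 2 equally likely choices, so probability 1/2; weight (5/12)·(1/2) = 5/24.
If it is under cup 3 (prior 1/6): the dealer has no choice, probability 1; weight (1/6)·1 = 1/6.
The weights sum to 3/8.
So P(the pea under cup 2 | the dealer opened cup 1) = (5/24) / (3/8) = 5/9.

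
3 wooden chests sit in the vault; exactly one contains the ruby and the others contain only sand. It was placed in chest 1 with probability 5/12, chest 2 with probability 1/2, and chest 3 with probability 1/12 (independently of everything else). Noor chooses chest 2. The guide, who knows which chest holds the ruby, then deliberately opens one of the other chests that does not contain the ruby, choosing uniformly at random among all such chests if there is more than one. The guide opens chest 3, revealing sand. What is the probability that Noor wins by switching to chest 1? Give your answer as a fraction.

Apply Bayes' rule, conditioning on where the ruby actually is.
If it is in chest 1 (prior 5/12): the guide has no choice, probability 1; weight (5/12)·1 = 5/12.
If it is in chest 2 (prior 1/2): the guide has 2 equally likely choices, so probability 1/2; weight (1/2)·(1/2) = 1/4.
If it is in chest 3 (prior 1/12): the guide opened chest 3, so this case is ruled out; weight (1/12)·0 = 0.
The weights sum to 2/3.
So P(the ruby in chest 1 | the guide opened chest 3) = (5/12) / (2/3) = 5/8.

5/8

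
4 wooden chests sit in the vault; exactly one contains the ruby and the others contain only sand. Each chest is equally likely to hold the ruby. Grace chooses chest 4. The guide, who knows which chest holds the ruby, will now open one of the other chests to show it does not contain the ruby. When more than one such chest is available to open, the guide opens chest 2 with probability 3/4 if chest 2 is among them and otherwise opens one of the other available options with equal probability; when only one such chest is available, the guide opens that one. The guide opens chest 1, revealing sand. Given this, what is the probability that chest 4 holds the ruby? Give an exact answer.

1/7

Consider each possible location of the ruby in turn.
If it is in chest 1 (prior 1/4): the guide opened chest 1, so this case is ruled out; weight (1/4)·0 = 0.
If it is in chest 2 (prior 1/4): chest 2 holds the prize so is unavailable; the guide chooses uniformly among the 2 others, probability 1/2; weight (1/4)·(1/2) = 1/8.
If it is in chest 3 (prior 1/4): chest 2 is available but not opened, probability 1/4; weight (1/4)·(1/4) = 1/16.
If it is in chest 4 (prior 1/4): chest 2 is available but not opened; chest 1 gets probability (1 − 3/4)/2 = 1/8; weight (1/4)·(1/8) = 1/32.
The weights sum to 7/32.
So P(the ruby in chest 4 | the guide opened chest 1) = (1/32) / (7/32) = 1/7.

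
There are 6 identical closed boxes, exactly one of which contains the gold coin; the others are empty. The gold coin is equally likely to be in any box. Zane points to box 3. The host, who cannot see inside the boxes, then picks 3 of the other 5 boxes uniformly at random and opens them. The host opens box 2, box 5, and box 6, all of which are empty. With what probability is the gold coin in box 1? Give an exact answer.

Because the host chose which boxes to open without knowing where the gold coin is, the choice is independent of the prize location. Learning that none of the 3 opened boxes holds the gold coin simply rules out those 3 locations and leaves the remaining 3 boxes still equally likely by symmetry.
So P(the gold coin in box 1) = 1/3.

1/3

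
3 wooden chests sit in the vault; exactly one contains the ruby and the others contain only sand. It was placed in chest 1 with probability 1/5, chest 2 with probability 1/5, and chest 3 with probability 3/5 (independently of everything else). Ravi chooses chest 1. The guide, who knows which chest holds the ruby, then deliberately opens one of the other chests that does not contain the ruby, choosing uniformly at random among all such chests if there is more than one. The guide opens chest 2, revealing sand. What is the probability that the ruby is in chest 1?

1/7

Consider each possible location of the ruby in turn.
If it is in chest 1 (prior 1/5): the guide has 2 equally likely choices, so probability 1/2; weight (1/5)·(1/2) = 1/10.
If it is in chest 2 (prior 1/5): the guide opened chest 2, so this case is ruled out; weight (1/5)·0 = 0.
If it is in chest 3 (prior 3/5): the guide has no choice, probability 1; weight (3/5)·1 = 3/5.
The weights sum to 7/10.
So P(the ruby in chest 1 | the guide opened chest 2) = (1/10) / (7/10) = 1/7.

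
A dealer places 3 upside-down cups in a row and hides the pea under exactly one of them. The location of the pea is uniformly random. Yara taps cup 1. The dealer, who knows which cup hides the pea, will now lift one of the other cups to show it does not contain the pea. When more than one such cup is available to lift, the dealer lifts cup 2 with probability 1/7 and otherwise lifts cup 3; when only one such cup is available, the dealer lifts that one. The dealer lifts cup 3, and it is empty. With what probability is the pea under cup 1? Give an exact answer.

Apply Bayes' rule, conditioning on where the pea actually is.
If it is under cup 1 (prior 1/3): cup 2 is available but not opened, probability 6/7; weight (1/3)·(6/7) = 2/7.
If it is under cup 2 (prior 1/3): only cup 3 is available, probability 1; weight (1/3)·1 = 1/3.
If it is under cup 3 (prior 1/3): the dealer opened cup 3, so this case is ruled out; weight (1/3)·0 = 0.
The weights sum to 13/21.
So P(the pea under cup 1 | the dealer opened cup 3) = (2/7) / (13/21) = 6/13.

6/13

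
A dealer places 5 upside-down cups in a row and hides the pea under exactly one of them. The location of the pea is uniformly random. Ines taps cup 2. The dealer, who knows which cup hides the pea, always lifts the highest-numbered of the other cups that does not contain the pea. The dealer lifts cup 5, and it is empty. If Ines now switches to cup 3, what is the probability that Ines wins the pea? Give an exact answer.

1/4

Condition on the true location of the pea.
If it is under any of cups 1, 2, 3, and 4 (prior 1/5 each): cup 5 is the highest-numbered option available, probability 1; weight (1/5)·1 = 1/5 each.
If it is under cup 5 (prior 1/5): the dealer opened cup 5, so this case is ruled out; weight (1/5)·0 = 0.
The weights sum to 4/5.
So P(the pea under cup 3 | the dealer opened cup 5) = (1/5) / (4/5) = 1/4.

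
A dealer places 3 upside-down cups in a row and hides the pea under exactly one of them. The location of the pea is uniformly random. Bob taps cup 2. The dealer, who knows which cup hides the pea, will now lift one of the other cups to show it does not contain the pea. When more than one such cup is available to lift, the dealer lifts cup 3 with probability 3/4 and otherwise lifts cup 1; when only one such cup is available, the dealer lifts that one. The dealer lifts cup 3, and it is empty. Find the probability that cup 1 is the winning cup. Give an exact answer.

Apply Bayes' rule, conditioning on where the pea actually is.
If it is under cup 1 (prior 1/3): only cup 3 is available, probability 1; weight (1/3)·1 = 1/3.
If it is under cup 2 (prior 1/3): cup 3 is available, opened with probability 3/4; weight (1/3)·(3/4) = 1/4.
If it is under cup 3 (prior 1/3): the dealer opened cup 3, so this case is ruled out; weight (1/3)·0 = 0.
The weights sum to 7/12.
So P(the pea under cup 1 | the dealer opened cup 3) = (1/3) / (7/12) = 4/7.

4/7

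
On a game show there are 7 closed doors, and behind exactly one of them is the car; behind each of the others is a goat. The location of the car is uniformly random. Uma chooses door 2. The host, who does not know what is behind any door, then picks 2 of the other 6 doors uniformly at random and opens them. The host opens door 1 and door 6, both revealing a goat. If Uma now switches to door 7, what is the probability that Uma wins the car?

Apply Bayes' rule, conditioning on where the car actually is.
If it is behind either of doors 1 and 6 (prior 1/7 each): that door was opened and seen not to hold the prize — ruled out; weight (1/7)·0 = 0 each.
If it is behind any of doors 2, 3, 4, 5, and 7 (prior 1/7 each): the host picks exactly this set with probability 1/15 regardless, and none is the prize; weight (1/7)·(1/15) = 1/105 each.
The weights sum to 1/21.
So P(the car behind door 7 | the host opened door 1 and door 6) = (1/105) / (1/21) = 1/5.

1/5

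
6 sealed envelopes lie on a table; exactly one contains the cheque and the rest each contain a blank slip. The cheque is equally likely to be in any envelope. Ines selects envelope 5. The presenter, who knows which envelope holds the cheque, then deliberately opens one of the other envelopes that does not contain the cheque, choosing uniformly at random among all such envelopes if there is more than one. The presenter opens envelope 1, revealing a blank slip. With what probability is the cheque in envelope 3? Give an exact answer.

Apply Bayes' rule, conditioning on where the cheque actually is.
If it is in envelope 1 (prior 1/6): the presenter opened envelope 1, so this case is ruled out; weight (1/6)·0 = 0.
If it is in any of envelopes 2, 3, 4, and 6 (prior 1/6 each): the presenter has 4 equally likely choices, so probability 1/4; weight (1/6)·(1/4) = 1/24 each.
If it is in envelope 5 (prior 1/6): the presenter has 5 equally likely choices, so probability 1/5; weight (1/6)·(1/5) = 1/30.
The weights sum to 1/5.
So P(the cheque in envelope 3 | the presenter opened envelope 1) = (1/24) / (1/5) = 5/24.

5/24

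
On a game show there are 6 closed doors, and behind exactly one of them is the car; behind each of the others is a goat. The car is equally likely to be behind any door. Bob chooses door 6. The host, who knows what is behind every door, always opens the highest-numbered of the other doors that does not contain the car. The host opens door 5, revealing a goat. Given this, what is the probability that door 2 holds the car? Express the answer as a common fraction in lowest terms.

1/5

Consider each possible location of the car in turn.
If it is behind any of doors 1, 2, 3, 4, and 6 (prior 1/6 each): door 5 is the highest-numbered option available, probability 1; weight (1/6)·1 = 1/6 each.
If it is behind door 5 (prior 1/6): the host opened door 5, so this case is ruled out; weight (1/6)·0 = 0.
The weights sum to 5/6.
So P(the car behind door 2 | the host opened door 5) = (1/6) / (5/6) = 1/5.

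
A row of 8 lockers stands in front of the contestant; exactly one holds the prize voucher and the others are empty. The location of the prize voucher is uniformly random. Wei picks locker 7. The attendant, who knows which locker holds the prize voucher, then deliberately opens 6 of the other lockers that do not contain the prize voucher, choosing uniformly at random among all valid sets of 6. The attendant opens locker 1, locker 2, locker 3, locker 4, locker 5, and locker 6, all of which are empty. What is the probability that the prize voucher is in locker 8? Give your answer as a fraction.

7/8

Apply Bayes' rule, conditioning on where the prize voucher actually is.
If it is in any of lockers 1, 2, 3, 4, 5, and 6 (prior 1/8 each): that locker was opened and seen not to hold the prize — ruled out; weight (1/8)·0 = 0 each.
If it is in locker 7 (prior 1/8): the attendant has 7 equally likely choices, so probability 1/7; weight (1/8)·(1/7) = 1/56.
If it is in locker 8 (prior 1/8): the attendant has no choice, probability 1; weight (1/8)·1 = 1/8.
The weights sum to 1/7.
So P(the prize voucher in locker 8 | the attendant opened locker 1, locker 2, locker 3, locker 4, locker 5, and locker 6) = (1/8) / (1/7) = 7/8.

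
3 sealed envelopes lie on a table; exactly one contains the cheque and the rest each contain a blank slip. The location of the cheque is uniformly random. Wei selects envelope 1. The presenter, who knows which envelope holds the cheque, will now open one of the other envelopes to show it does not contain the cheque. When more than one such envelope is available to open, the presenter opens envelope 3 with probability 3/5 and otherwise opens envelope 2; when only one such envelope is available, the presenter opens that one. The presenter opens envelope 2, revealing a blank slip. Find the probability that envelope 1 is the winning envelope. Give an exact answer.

Consider each possible location of the cheque in turn.
If it is in envelope 1 (prior 1/3): envelope 3 is available but not opened, probability 2/5; weight (1/3)·(2/5) = 2/15.
If it is in envelope 2 (prior 1/3): the presenter opened envelope 2, so this case is ruled out; weight (1/3)·0 = 0.
If it is in envelope 3 (prior 1/3): only envelope 2 is available, probability 1; weight (1/3)·1 = 1/3.
The weights sum to 7/15.
So P(the cheque in envelope 1 | the presenter opened envelope 2) = (2/15) / (7/15) = 2/7.

2/7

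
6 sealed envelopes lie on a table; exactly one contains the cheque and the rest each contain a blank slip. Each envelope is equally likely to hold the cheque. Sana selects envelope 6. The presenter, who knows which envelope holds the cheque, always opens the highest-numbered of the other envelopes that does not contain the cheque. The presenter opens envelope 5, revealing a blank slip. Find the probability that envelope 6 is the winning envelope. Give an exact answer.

1/5

Condition on the true location of the cheque.
If it is in any of envelopes 1, 2, 3, 4, and 6 (prior 1/6 each): envelope 5 is the highest-numbered option available, probability 1; weight (1/6)·1 = 1/6 each.
If it is in envelope 5 (prior 1/6): the presenter opened envelope 5, so this case is ruled out; weight (1/6)·0 = 0.
The weights sum to 5/6.
So P(the cheque in envelope 6 | the presenter opened envelope 5) = (1/6) / (5/6) = 1/5.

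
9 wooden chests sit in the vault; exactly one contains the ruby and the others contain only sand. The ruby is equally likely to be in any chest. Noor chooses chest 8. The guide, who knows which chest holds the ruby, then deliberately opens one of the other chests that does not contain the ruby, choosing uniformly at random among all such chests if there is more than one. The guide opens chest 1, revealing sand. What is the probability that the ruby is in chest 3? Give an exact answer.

Consider each possible location of the ruby in turn.
If it is in chest 1 (prior 1/9): the guide opened chest 1, so this case is ruled out; weight (1/9)·0 = 0.
If it is in any of chests 2, 3, 4, 5, 6, 7, and 9 (prior 1/9 each): the guide has 7 equally likely choices, so probability 1/7; weight (1/9)·(1/7) = 1/63 each.
If it is in chest 8 (prior 1/9): the guide has 8 equally likely choices, so probability 1/8; weight (1/9)·(1/8) = 1/72.
The weights sum to 1/8.
So P(the ruby in chest 3 | the guide opened chest 1) = (1/63) / (1/8) = 8/63.

8/63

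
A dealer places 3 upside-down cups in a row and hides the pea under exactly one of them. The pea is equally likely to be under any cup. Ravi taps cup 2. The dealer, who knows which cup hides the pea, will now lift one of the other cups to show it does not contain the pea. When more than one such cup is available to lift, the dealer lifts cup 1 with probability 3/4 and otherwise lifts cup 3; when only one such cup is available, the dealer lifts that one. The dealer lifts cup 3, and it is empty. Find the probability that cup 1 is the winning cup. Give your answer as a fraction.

4/5

Apply Bayes' rule, conditioning on where the pea actually is.
If it is under cup 1 (prior 1/3): only cup 3 is available, probability 1; weight (1/3)·1 = 1/3.
If it is under cup 2 (prior 1/3): cup 1 is available but not opened, probability 1/4; weight (1/3)·(1/4) = 1/12.
If it is under cup 3 (prior 1/3): the dealer opened cup 3, so this case is ruled out; weight (1/3)·0 = 0.
The weights sum to 5/12.
So P(the pea under cup 1 | the dealer opened cup 3) = (1/3) / (5/12) = 4/5.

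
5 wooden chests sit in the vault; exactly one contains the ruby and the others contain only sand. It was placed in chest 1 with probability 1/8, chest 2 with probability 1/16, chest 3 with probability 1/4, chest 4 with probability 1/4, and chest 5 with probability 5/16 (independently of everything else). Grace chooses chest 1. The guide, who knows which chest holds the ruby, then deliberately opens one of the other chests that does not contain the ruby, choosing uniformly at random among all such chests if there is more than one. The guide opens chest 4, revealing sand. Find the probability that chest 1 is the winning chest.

Condition on the true location of the ruby.
If it is in chest 1 (prior 1/8): the guide has 4 equally likely choices, so probability 1/4; weight (1/8)·(1/4) = 1/32.
If it is in chest 2 (prior 1/16): the guide has 3 equally likely choices, so probability 1/3; weight (1/16)·(1/3) = 1/48.
If it is in chest 3 (prior 1/4): the guide has 3 equally likely choices, so probability 1/3; weight (1/4)·(1/3) = 1/12.
If it is in chest 4 (prior 1/4): the guide opened chest 4, so this case is ruled out; weight (1/4)·0 = 0.
If it is in chest 5 (prior 5/16): the guide has 3 equally likely choices, so probability 1/3; weight (5/16)·(1/3) = 5/48.
The weights sum to 23/96.
So P(the ruby in chest 1 | the guide opened chest 4) = (1/32) / (23/96) = 3/23.

3/23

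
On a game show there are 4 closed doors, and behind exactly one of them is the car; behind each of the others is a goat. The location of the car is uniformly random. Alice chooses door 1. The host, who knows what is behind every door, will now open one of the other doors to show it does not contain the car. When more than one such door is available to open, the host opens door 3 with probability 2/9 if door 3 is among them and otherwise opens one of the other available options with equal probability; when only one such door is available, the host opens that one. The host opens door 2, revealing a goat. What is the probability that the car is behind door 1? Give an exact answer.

Apply Bayes' rule, conditioning on where the car actually is.
If it is behind door 1 (prior 1/4): door 3 is available but not opened; door 2 gets probability (1 − 2/9)/2 = 7/18; weight (1/4)·(7/18) = 7/72.
If it is behind door 2 (prior 1/4): the host opened door 2, so this case is ruled out; weight (1/4)·0 = 0.
If it is behind door 3 (prior 1/4): door 3 holds the prize so is unavailable; the host chooses uniformly among the 2 others, probability 1/2; weight (1/4)·(1/2) = 1/8.
If it is behind door 4 (prior 1/4): door 3 is available but not opened, probability 7/9; weight (1/4)·(7/9) = 7/36.
The weights sum to 5/12.
So P(the car behind door 1 | the host opened door 2) = (7/72) / (5/12) = 7/30.

7/30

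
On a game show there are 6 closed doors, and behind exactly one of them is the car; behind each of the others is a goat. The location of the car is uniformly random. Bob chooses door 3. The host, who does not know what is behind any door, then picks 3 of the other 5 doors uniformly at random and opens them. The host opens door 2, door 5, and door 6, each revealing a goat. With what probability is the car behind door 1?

Consider each possible location of the car in turn.
If it is behind any of doors 1, 3, and 4 (prior 1/6 each): the host picks exactly this set with probability 1/10 regardless, and none is the prize; weight (1/6)·(1/10) = 1/60 each.
If it is behind any of doors 2, 5, and 6 (prior 1/6 each): that door was opened and seen not to hold the prize — ruled out; weight (1/6)·0 = 0 each.
The weights sum to 1/20.
So P(the car behind door 1 | the host opened door 2, door 5, and door 6) = (1/60) / (1/20) = 1/3.

1/3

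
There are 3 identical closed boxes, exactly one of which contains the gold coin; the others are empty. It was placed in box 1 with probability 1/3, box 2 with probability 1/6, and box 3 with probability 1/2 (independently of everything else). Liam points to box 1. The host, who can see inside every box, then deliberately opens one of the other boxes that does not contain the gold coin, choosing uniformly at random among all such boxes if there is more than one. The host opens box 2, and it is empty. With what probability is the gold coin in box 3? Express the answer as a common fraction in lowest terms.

Consider each possible location of the gold coin in turn.
If it is in box 1 (prior 1/3): the host has 2 equally likely choices, so probability 1/2; weight (1/3)·(1/2) = 1/6.
If it is in box 2 (prior 1/6): the host opened box 2, so this case is ruled out; weight (1/6)·0 = 0.
If it is in box 3 (prior 1/2): the host has no choice, probability 1; weight (1/2)·1 = 1/2.
The weights sum to 2/3.
So P(the gold coin in box 3 | the host opened box 2) = (1/2) / (2/3) = 3/4.

3/4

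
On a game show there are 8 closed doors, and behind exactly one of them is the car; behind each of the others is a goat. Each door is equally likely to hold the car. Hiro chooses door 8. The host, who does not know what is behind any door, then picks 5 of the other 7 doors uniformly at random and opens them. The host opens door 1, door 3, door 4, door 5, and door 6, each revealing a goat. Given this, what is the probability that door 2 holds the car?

Condition on the true location of the car.
If it is behind any of doors 1, 3, 4, 5, and 6 (prior 1/8 each): that door was opened and seen not to hold the prize — ruled out; weight (1/8)·0 = 0 each.
If it is behind any of doors 2, 7, and 8 (prior 1/8 each): the host picks exactly this set with probability 1/21 regardless, and none is the prize; weight (1/8)·(1/21) = 1/168 each.
The weights sum to 1/56.
So P(the car behind door 2 | the host opened door 1, door 3, door 4, door 5, and door 6) = (1/168) / (1/56) = 1/3.

1/3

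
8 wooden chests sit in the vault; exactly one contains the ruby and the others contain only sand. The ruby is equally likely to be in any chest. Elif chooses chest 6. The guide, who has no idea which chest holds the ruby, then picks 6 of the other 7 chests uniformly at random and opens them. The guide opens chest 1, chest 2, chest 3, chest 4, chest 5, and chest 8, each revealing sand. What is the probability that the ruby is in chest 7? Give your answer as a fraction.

Condition on the true location of the ruby.
If it is in any of chests 1, 2, 3, 4, 5, and 8 (prior 1/8 each): that chest was opened and seen not to hold the prize — ruled out; weight (1/8)·0 = 0 each.
If it is in either of chests 6 and 7 (prior 1/8 each): the guide picks exactly this set with probability 1/7 regardless, and none is the prize; weight (1/8)·(1/7) = 1/56 each.
The weights sum to 1/28.
So P(the ruby in chest 7 | the guide opened chest 1, chest 2, chest 3, chest 4, chest 5, and chest 8) = (1/56) / (1/28) = 1/2.

1/2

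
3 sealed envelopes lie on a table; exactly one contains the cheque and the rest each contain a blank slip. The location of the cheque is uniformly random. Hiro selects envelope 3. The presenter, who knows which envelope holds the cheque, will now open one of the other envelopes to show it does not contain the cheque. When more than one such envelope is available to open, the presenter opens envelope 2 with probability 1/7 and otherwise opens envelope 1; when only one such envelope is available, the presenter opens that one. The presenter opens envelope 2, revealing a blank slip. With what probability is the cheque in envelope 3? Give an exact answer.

1/8

Apply Bayes' rule, conditioning on where the cheque actually is.
If it is in envelope 1 (prior 1/3): only envelope 2 is available, probability 1; weight (1/3)·1 = 1/3.
If it is in envelope 2 (prior 1/3): the presenter opened envelope 2, so this case is ruled out; weight (1/3)·0 = 0.
If it is in envelope 3 (prior 1/3): envelope 2 is available, opened with probability 1/7; weight (1/3)·(1/7) = 1/21.
The weights sum to 8/21.
So P(the cheque in envelope 3 | the presenter opened envelope 2) = (1/21) / (8/21) = 1/8.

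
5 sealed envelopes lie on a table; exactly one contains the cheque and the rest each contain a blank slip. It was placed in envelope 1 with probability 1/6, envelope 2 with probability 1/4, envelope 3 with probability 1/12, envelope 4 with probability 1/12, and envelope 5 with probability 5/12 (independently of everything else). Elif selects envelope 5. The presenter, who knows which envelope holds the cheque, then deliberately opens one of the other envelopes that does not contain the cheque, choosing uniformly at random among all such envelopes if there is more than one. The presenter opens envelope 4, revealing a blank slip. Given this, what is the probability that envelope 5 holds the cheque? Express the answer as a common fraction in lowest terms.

Condition on the true location of the cheque.
If it is in envelope 1 (prior 1/6): the presenter has 3 equally likely choices, so probability 1/3; weight (1/6)·(1/3) = 1/18.
If it is in envelope 2 (prior 1/4): the presenter has 3 equally likely choices, so probability 1/3; weight (1/4)·(1/3) = 1/12.
If it is in envelope 3 (prior 1/12): the presenter has 3 equally likely choices, so probability 1/3; weight (1/12)·(1/3) = 1/36.
If it is in envelope 4 (prior 1/12): the presenter opened envelope 4, so this case is ruled out; weight (1/12)·0 = 0.
If it is in envelope 5 (prior 5/12): the presenter has 4 equally likely choices, so probability 1/4; weight (5/12)·(1/4) = 5/48.
The weights sum to 13/48.
So P(the cheque in envelope 5 | the presenter opened envelope 4) = (5/48) / (13/48) = 5/13.

5/13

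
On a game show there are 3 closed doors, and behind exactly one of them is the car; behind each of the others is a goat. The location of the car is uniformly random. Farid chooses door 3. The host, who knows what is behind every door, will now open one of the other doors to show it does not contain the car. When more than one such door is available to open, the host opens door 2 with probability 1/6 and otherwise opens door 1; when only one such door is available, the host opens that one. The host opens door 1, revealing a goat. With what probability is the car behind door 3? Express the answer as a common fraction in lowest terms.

5/11

Consider each possible location of the car in turn.
If it is behind door 1 (prior 1/3): the host opened door 1, so this case is ruled out; weight (1/3)·0 = 0.
If it is behind door 2 (prior 1/3): only door 1 is available, probability 1; weight (1/3)·1 = 1/3.
If it is behind door 3 (prior 1/3): door 2 is available but not opened, probability 5/6; weight (1/3)·(5/6) = 5/18.
The weights sum to 11/18.
So P(the car behind door 3 | the host opened door 1) = (5/18) / (11/18) = 5/11.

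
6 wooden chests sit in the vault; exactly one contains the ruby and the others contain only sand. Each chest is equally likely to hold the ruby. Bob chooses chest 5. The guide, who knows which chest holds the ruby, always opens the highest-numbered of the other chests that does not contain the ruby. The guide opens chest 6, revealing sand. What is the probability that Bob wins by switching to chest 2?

1/5

Consider each possible location of the ruby in turn.
If it is in any of chests 1, 2, 3, 4, and 5 (prior 1/6 each): chest 6 is the highest-numbered option available, probability 1; weight (1/6)·1 = 1/6 each.
If it is in chest 6 (prior 1/6): the guide opened chest 6, so this case is ruled out; weight (1/6)·0 = 0.
The weights sum to 5/6.
So P(the ruby in chest 2 | the guide opened chest 6) = (1/6) / (5/6) = 1/5.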